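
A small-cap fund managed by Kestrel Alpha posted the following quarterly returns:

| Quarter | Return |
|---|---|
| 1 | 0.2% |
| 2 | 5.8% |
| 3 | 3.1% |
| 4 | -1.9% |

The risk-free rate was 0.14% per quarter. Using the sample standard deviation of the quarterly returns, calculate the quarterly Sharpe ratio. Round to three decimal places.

r̄ = (0.2 + 5.8 + 3.1 − 1.9) / 4 = 1.8000%
Sample std dev = √[33.9400 / 3] = 3.3635%
Sharpe = (r̄ − rf) / σ = (1.8000 − 0.14) / 3.3635 = 1.6600 / 3.3635 = 0.4935

0.494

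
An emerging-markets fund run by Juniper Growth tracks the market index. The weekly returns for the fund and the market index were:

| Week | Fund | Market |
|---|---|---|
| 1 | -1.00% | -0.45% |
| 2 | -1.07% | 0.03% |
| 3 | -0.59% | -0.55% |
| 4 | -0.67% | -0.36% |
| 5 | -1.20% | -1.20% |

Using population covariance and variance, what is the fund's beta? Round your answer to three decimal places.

0.165

r̄p = -0.9060%,  r̄m = -0.5060%
Cov = Σ(rp − r̄p)(rm − r̄m) / 5 = 0.0263
Var(rm) = Σ(rm − r̄m)² / 5 = 0.1591
β = Cov / Var = 0.0263 / 0.1591 = 0.1653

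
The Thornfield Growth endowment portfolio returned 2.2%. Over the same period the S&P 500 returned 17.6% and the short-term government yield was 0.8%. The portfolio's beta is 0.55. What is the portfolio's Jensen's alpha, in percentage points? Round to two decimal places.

-7.84

CAPM expected return = Rf + β(Rm − Rf) = 0.8% + 0.55 × (17.6% − 0.8%) = 0.8 + 0.55 × 16.80 = 10.0400%
Jensen's α = Rp − E[R] = 2.2% − 10.0400% = -7.8400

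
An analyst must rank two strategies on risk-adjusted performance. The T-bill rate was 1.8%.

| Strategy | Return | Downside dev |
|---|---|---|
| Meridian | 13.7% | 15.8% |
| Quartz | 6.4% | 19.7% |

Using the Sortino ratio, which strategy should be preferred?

Meridian

Meridian: Sortino ratio = (13.7% − 1.8%) / 15.8% = 0.753
Quartz: Sortino ratio = (6.4% − 1.8%) / 19.7% = 0.234
Highest: Meridian (0.753).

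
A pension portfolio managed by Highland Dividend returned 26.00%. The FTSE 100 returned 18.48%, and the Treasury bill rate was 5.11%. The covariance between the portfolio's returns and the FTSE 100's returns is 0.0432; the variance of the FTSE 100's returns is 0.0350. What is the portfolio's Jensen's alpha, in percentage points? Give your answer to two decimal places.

β = Cov / Var = 0.0432 / 0.0350 = 1.2343
E[R] = Rf + β(Rm − Rf) = 5.11% + 1.2343 × (18.48% − 5.11%) = 21.6126%
α = Rp − E[R] = 26.00% − 21.6126% = 4.3874

4.39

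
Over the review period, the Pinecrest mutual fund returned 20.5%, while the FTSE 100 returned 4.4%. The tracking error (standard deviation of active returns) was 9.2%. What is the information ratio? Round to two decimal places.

IR = (Rp − Rb) / TE = (20.5% − 4.4%) / 9.2% = 16.10% / 9.2% = 1.7500

1.75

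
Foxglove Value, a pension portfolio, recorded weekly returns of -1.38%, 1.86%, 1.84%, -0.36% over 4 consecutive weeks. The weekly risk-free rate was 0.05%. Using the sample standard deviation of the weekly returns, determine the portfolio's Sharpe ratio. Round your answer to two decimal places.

Mean return r̄ = 1.960 / 4 = 0.4900%
Σ(r − r̄)² = (-1.38 − 0.4900)² + (1.86 − 0.4900)² + … = 7.9188
σ = √[7.9188 / 3] = 1.6247%
Sharpe = (r̄ − rf) / σ = (0.4900 − 0.05) / 1.6247 = 0.4400 / 1.6247 = 0.2708

0.27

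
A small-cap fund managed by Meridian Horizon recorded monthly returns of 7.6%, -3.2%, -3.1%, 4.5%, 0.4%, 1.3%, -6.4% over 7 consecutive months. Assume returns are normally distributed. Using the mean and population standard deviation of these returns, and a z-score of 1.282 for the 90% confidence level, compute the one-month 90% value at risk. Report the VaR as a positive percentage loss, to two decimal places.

r̄ = (7.6 − 3.2 − 3.1 + 4.5 + 0.4 + 1.3 − 6.4) / 7 = 0.1571%
Σ(r − r̄)² = (7.6 − 0.1571)² + (-3.2 − 0.1571)² + … = 140.4971
σ = √[140.4971 / 7] = 4.4801%
VaR = −(r̄ − z·σ) = −(0.1571 − 1.282 × 4.4801) = −(-5.5864) = 5.5864%

5.59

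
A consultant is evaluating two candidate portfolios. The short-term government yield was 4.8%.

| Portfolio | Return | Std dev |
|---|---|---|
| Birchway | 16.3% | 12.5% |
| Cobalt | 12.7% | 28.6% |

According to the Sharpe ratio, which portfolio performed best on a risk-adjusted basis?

Birchway

Birchway: Sharpe ratio = (16.3% − 4.8%) / 12.5% = 0.920
Cobalt: Sharpe ratio = (12.7% − 4.8%) / 28.6% = 0.276
Highest: Birchway (0.920).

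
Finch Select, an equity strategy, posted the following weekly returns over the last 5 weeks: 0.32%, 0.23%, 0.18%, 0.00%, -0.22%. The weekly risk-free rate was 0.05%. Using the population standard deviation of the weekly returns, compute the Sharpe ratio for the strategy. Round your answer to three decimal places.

0.271

r̄ = (0.32 + 0.23 + 0.18 + 0 − 0.22) / 5 = 0.510 / 5 = 0.1020%
Σ(r − r̄)² = (0.32 − 0.1020)² + (0.23 − 0.1020)² + (0.18 − 0.1020)² + … = 0.1841
population σ = √(0.1841 / 5) = √0.0368 = 0.1918%
Sharpe = (r̄ − rf) / σ = (0.1020 − 0.05) / 0.1918 = 0.0520 / 0.1918 = 0.2711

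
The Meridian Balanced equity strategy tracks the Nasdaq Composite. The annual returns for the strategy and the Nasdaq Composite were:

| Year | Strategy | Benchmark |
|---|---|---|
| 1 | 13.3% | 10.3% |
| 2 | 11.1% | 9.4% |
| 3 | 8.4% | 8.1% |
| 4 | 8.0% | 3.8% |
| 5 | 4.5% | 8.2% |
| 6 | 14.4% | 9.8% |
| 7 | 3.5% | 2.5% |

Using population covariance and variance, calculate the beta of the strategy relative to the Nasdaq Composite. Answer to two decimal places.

r̄p = 9.0286%,  r̄m = 7.4429%
Cov = Σ(rp − r̄p)(rm − r̄m) / 7 = 8.0216
Var(rm) = Σ(rm − r̄m)² / 7 = 8.0367
β = Cov / Var = 8.0216 / 8.0367 = 0.9981

1.00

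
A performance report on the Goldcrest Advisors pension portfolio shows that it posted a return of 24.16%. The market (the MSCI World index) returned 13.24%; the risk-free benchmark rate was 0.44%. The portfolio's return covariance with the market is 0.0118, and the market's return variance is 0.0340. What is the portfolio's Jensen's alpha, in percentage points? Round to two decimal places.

β = Cov / Var = 0.0118 / 0.0340 = 0.3471
E[R] = Rf + β(Rm − Rf) = 0.44% + 0.3471 × (13.24% − 0.44%) = 4.8829%
α = Rp − E[R] = 24.16% − 4.8829% = 19.2771

19.28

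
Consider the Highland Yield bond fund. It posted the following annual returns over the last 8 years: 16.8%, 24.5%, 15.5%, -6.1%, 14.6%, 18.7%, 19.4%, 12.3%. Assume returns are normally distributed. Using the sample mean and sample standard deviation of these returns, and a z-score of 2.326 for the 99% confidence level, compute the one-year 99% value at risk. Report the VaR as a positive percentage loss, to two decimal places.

6.66

μ = (16.8 + 24.5 + 15.5 − 6.1 + 14.6 + 18.7 + 19.4 + 12.3) / 8 = 14.4625%
Σ(r − μ)² = (16.8 − 14.4625)² + (24.5 − 14.4625)² + … = 577.1388
σ = √[577.1388 / 7] = 9.0801%
VaR = −(μ − z·σ) = −(14.4625 − 2.326 × 9.0801) = −(-6.6578) = 6.6578%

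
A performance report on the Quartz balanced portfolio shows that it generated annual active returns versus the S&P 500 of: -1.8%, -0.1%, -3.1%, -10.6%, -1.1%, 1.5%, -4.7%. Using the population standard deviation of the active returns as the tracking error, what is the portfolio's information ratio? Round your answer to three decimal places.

Mean return r̄ = -19.90 / 7 = -2.8429%
Σ(r − r̄)² = (-1.8 − (-2.8429))² + (-0.1 − (-2.8429))² + … = 94.1971
σ = √[94.1971 / 7] = 3.6683%
IR = r̄ / tracking error = -2.8429 / 3.6683 = -0.7750

-0.775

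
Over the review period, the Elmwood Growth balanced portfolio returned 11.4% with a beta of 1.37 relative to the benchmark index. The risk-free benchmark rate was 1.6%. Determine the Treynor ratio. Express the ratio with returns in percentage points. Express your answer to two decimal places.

Treynor = (Rp − Rf) / β = (11.4% − 1.6%) / 1.37 = 9.80 / 1.37 = 7.1533

7.15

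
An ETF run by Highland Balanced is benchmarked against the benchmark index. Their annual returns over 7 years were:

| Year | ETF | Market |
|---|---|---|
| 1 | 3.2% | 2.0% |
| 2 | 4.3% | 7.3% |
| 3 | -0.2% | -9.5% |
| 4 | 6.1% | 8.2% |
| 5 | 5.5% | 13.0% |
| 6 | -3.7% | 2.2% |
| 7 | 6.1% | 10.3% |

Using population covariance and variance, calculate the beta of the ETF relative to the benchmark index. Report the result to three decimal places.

r̄p = 3.0429%,  r̄m = 4.7857%
Cov = Σ(rp − r̄p)(rm − r̄m) / 7 = 16.2806
Var(rm) = Σ(rm − r̄m)² / 7 = 47.7698
β = Cov / Var = 16.2806 / 47.7698 = 0.3408

0.341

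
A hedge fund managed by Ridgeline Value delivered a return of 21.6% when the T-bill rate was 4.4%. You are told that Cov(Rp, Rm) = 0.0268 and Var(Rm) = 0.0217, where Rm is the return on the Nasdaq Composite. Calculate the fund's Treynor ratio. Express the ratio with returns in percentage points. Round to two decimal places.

β = Cov / Var = 0.0268 / 0.0217 = 1.2350
Treynor = (Rp − Rf) / β = (21.6% − 4.4%) / 1.2350 = 17.20 / 1.2350 = 13.9271

13.93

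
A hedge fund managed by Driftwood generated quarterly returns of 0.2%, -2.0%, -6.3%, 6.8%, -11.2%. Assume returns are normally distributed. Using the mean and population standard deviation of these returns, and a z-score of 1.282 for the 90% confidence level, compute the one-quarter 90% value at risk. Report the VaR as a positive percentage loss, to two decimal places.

r̄ = (0.2 − 2 − 6.3 + 6.8 − 11.2) / 5 = -2.5000%
Population std dev = √[184.1600 / 5] = 6.0689%
VaR = −(r̄ − z·σ) = −(-2.5000 − 1.282 × 6.0689) = −(-10.2803) = 10.2803%

10.28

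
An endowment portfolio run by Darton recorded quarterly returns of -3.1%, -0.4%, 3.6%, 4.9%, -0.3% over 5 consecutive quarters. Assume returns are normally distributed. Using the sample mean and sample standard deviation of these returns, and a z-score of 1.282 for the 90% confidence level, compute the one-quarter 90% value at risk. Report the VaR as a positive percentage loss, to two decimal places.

3.23

Mean return μ = 4.70 / 5 = 0.9400%
Sample std dev = √[42.4120 / 4] = 3.2562%
VaR = −(μ − z·σ) = −(0.9400 − 1.282 × 3.2562) = −(-3.2344) = 3.2344%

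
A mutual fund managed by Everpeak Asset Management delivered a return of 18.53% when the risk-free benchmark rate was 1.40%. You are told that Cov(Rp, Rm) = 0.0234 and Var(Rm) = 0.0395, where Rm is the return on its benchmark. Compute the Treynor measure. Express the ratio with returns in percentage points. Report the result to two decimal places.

28.92

β = Cov / Var = 0.0234 / 0.0395 = 0.5924
Treynor = (Rp − Rf) / β = (18.53% − 1.40%) / 0.5924 = 17.13 / 0.5924 = 28.9163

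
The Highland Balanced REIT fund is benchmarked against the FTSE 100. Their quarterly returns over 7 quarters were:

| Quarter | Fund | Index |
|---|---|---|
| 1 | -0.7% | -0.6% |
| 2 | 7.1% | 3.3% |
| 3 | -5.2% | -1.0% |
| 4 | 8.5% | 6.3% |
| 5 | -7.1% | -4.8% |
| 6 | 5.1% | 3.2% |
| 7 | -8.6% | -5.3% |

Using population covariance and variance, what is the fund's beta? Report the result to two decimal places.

r̄p = -0.1286%,  r̄m = 0.1571%
Cov = Σ(rp − r̄p)(rm − r̄m) / 7 = 25.5316
Var(rm) = Σ(rm − r̄m)² / 7 = 16.1624
β = Cov / Var = 25.5316 / 16.1624 = 1.5797

1.58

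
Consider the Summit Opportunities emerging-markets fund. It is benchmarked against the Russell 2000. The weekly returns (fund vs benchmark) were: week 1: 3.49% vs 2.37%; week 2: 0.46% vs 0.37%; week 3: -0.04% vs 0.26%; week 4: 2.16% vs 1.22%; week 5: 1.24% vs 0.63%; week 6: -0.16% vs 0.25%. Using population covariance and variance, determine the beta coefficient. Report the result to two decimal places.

r̄p = 1.1917%,  r̄m = 0.8500%
Cov = Σ(rp − r̄p)(rm − r̄m) / 6 = 0.9550
Var(rm) = Σ(rm − r̄m)² / 6 = 0.5724
β = Cov / Var = 0.9550 / 0.5724 = 1.6684

1.67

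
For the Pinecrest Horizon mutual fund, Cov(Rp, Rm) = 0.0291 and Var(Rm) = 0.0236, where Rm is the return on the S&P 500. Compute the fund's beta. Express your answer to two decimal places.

β = Cov(Rp, Rm) / Var(Rm) = 0.0291 / 0.0236 = 1.2331

1.23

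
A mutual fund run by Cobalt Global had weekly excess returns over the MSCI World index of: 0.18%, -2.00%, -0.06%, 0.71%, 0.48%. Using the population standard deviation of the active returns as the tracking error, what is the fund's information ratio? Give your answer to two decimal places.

r̄ = (0.18 − 2 − 0.06 + 0.71 + 0.48) / 5 = -0.1380%
Population σ = √[Σ(r − r̄)² / 5] = √[4.6753 / 5] = √0.9351 = 0.9670%
IR = r̄ / tracking error = -0.1380 / 0.9670 = -0.1427

-0.14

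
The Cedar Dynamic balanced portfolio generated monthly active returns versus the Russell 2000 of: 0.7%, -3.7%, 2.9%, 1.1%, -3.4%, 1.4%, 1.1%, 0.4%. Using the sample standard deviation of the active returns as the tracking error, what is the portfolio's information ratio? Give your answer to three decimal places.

0.027

Mean return r̄ = 0.50 / 8 = 0.0625%
Σ(r − r̄)² = 38.6588; sample σ = √(38.6588/7) = 2.3500%
IR = r̄ / tracking error = 0.0625 / 2.3500 = 0.0266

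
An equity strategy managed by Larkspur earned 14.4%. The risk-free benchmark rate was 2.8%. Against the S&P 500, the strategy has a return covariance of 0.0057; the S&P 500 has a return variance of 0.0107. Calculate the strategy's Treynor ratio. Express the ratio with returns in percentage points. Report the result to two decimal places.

β = Cov / Var = 0.0057 / 0.0107 = 0.5327
Treynor = (Rp − Rf) / β = (14.4% − 2.8%) / 0.5327 = 11.60 / 0.5327 = 21.7759

21.78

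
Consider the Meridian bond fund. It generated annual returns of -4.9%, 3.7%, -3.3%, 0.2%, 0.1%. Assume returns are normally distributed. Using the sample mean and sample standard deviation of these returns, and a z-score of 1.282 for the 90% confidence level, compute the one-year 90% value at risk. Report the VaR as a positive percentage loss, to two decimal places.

5.15

Mean return μ = -4.20 / 5 = -0.8400%
Σ(r − μ)² = (-4.9 − (-0.8400))² + (3.7 − (-0.8400))² + (-3.3 − (-0.8400))² + … = 45.1120
sample σ = √(45.1120 / 4) = √11.2780 = 3.3583%
VaR = −(μ − z·σ) = −(-0.8400 − 1.282 × 3.3583) = −(-5.1453) = 5.1453%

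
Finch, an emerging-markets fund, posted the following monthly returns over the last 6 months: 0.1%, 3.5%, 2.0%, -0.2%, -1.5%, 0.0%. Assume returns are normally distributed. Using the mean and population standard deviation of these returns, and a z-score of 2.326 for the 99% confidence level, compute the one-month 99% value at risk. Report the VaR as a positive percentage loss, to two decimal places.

3.15

μ = (0.1 + 3.5 + 2 − 0.2 − 1.5 + 0) / 6 = 0.6500%
Σ(r − μ)² = (0.1 − 0.6500)² + (3.5 − 0.6500)² + (2 − 0.6500)² + … = 16.0150
σ = √[16.0150 / 6] = 1.6338%
VaR = −(μ − z·σ) = −(0.6500 − 2.326 × 1.6338) = −(-3.1502) = 3.1502%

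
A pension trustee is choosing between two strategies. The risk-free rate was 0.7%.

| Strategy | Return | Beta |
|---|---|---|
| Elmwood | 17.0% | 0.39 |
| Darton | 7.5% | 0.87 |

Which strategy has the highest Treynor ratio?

Elmwood: Treynor = (17.0% − 0.7%) / 0.39 = 41.795
Darton: Treynor = (7.5% − 0.7%) / 0.87 = 7.816
Highest: Elmwood (41.795).

Elmwood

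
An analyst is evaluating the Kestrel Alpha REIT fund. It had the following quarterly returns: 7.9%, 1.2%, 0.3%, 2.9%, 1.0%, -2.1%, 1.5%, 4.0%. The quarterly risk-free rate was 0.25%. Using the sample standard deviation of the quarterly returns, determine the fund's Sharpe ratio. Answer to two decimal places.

r̄ = (7.9 + 1.2 + 0.3 + 2.9 + 1 − 2.1 + 1.5 + 4) / 8 = 16.70 / 8 = 2.0875%
Σ(r − r̄)² = (7.9 − 2.0875)² + (1.2 − 2.0875)² + (0.3 − 2.0875)² + … = 61.1488
sample σ = √(61.1488 / 7) = √8.7355 = 2.9556%
Sharpe = (r̄ − rf) / σ = (2.0875 − 0.25) / 2.9556 = 1.8375 / 2.9556 = 0.6217

0.62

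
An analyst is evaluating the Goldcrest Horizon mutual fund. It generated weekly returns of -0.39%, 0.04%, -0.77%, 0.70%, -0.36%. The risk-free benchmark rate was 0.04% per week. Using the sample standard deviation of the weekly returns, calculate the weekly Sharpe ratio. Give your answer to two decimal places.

Mean return μ = -0.780 / 5 = -0.1560%
Σ(r − μ)² = (-0.39 − (-0.1560))² + (0.04 − (-0.1560))² + … = 1.2445
σ = √[1.2445 / 4] = 0.5578%
Sharpe = (μ − rf) / σ = (-0.1560 − 0.04) / 0.5578 = -0.1960 / 0.5578 = -0.3514

-0.35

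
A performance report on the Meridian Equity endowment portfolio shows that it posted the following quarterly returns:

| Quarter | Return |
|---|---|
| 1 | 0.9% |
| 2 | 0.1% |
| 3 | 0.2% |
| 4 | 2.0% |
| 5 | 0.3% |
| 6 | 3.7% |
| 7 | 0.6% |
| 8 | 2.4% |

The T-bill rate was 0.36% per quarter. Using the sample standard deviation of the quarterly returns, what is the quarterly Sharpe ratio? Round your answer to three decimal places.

0.706

r̄ = (0.9 + 0.1 + 0.2 + 2 + 0.3 + 3.7 + 0.6 + 2.4) / 8 = 1.2750%
Σ(r − r̄)² = 11.7550; sample σ = √(11.7550/7) = 1.2959%
Sharpe = (r̄ − rf) / σ = (1.2750 − 0.36) / 1.2959 = 0.9150 / 1.2959 = 0.7061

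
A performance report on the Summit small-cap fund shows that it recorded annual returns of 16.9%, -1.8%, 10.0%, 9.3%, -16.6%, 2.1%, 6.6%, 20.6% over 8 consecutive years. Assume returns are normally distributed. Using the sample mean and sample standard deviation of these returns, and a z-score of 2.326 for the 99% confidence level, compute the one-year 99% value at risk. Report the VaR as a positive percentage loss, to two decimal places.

21.15

r̄ = (16.9 − 1.8 + 10 + 9.3 − 16.6 + 2.1 + 6.6 + 20.6) / 8 = 5.8875%
Sample σ = √[Σ(r − r̄)² / 7] = √[945.9288 / 7] = √135.1327 = 11.6247%
VaR = −(r̄ − z·σ) = −(5.8875 − 2.326 × 11.6247) = −(-21.1516) = 21.1516%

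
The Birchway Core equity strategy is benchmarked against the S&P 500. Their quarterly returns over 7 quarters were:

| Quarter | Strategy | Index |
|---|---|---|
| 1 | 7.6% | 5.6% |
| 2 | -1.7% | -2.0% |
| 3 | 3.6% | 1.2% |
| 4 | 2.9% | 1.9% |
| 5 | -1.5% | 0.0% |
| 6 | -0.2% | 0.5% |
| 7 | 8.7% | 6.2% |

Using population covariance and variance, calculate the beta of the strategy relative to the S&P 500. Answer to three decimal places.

1.356

r̄p = 2.7714%,  r̄m = 1.9143%
Cov = Σ(rp − r̄p)(rm − r̄m) / 7 = 10.3561
Var(rm) = Σ(rm − r̄m)² / 7 = 7.6355
β = Cov / Var = 10.3561 / 7.6355 = 1.3563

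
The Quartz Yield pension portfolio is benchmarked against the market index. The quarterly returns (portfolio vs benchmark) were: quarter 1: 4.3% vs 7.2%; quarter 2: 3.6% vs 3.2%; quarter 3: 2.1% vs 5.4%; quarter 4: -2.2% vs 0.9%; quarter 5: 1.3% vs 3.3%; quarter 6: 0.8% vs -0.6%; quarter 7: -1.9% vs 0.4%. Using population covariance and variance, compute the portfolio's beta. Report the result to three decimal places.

0.680

r̄p = 1.1429%,  r̄m = 2.8286%
Cov = Σ(rp − r̄p)(rm − r̄m) / 7 = 4.6088
Var(rm) = Σ(rm − r̄m)² / 7 = 6.7792
β = Cov / Var = 4.6088 / 6.7792 = 0.6798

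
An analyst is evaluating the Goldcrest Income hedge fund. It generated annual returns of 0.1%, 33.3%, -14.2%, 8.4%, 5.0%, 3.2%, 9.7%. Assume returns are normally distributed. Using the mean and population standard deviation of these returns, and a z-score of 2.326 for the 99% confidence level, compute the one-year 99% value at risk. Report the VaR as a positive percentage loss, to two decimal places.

Mean return r̄ = 45.50 / 7 = 6.5000%
Σ(r − r̄)² = (0.1 − 6.5000)² + (33.3 − 6.5000)² + … = 1214.6800
σ = √[1214.6800 / 7] = 13.1729%
VaR = −(r̄ − z·σ) = −(6.5000 − 2.326 × 13.1729) = −(-24.1402) = 24.1402%

24.14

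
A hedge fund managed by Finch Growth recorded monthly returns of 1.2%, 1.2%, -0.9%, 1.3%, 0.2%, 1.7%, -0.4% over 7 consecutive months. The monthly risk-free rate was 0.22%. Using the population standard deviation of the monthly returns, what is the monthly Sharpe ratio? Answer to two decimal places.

r̄ = (1.2 + 1.2 − 0.9 + 1.3 + 0.2 + 1.7 − 0.4) / 7 = 4.30 / 7 = 0.6143%
Population σ = √[Σ(r − r̄)² / 7] = √[5.8286 / 7] = √0.8327 = 0.9125%
Sharpe = (r̄ − rf) / σ = (0.6143 − 0.22) / 0.9125 = 0.3943 / 0.9125 = 0.4321

0.43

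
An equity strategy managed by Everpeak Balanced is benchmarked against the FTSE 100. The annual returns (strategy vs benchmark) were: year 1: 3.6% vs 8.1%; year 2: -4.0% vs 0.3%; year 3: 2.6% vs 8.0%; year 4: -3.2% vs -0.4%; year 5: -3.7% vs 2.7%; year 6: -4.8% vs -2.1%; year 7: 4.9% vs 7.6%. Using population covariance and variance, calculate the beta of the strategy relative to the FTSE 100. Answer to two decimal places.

r̄p = -0.6571%,  r̄m = 3.4571%
Cov = Σ(rp − r̄p)(rm − r̄m) / 7 = 14.7533
Var(rm) = Σ(rm − r̄m)² / 7 = 16.5224
β = Cov / Var = 14.7533 / 16.5224 = 0.8929

0.89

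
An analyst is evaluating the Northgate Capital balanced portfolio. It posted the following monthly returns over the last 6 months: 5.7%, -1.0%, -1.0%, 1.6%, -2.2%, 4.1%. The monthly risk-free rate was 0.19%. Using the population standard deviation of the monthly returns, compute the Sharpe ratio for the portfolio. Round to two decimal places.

0.35

μ = (5.7 − 1 − 1 + 1.6 − 2.2 + 4.1) / 6 = 1.2000%
Population σ = √[Σ(r − μ)² / 6] = √[50.0600 / 6] = √8.3433 = 2.8885%
Sharpe = (μ − rf) / σ = (1.2000 − 0.19) / 2.8885 = 1.0100 / 2.8885 = 0.3497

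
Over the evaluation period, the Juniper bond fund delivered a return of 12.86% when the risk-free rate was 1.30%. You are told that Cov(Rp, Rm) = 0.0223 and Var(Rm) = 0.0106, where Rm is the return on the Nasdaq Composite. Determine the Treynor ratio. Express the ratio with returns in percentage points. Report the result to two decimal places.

5.49

β = Cov / Var = 0.0223 / 0.0106 = 2.1038
Treynor = (Rp − Rf) / β = (12.86% − 1.30%) / 2.1038 = 11.56 / 2.1038 = 5.4948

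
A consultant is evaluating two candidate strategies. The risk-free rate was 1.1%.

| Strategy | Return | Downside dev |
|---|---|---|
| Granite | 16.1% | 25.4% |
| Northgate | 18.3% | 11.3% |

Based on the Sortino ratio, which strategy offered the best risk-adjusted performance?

Northgate

Granite: Sortino ratio = (16.1% − 1.1%) / 25.4% = 0.591
Northgate: Sortino ratio = (18.3% − 1.1%) / 11.3% = 1.522
Highest: Northgate (1.522).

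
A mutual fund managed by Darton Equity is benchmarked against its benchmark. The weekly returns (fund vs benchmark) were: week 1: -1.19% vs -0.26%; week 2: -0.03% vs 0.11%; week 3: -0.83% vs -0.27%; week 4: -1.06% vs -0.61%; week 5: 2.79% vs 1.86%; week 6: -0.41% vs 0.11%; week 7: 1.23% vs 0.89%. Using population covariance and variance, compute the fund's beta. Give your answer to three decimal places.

r̄p = 0.0714%,  r̄m = 0.2614%
Cov = Σ(rp − r̄p)(rm − r̄m) / 7 = 1.0407
Var(rm) = Σ(rm − r̄m)² / 7 = 0.6157
β = Cov / Var = 1.0407 / 0.6157 = 1.6903

1.690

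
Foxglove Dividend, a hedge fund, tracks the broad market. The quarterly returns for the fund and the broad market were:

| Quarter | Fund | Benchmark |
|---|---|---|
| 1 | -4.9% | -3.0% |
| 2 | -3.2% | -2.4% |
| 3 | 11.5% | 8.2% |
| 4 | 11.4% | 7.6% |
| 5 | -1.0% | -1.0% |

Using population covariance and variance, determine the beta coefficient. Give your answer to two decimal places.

1.45

r̄p = 2.7600%,  r̄m = 1.8800%
Cov = Σ(rp − r̄p)(rm − r̄m) / 5 = 35.6752
Var(rm) = Σ(rm − r̄m)² / 5 = 24.6176
β = Cov / Var = 35.6752 / 24.6176 = 1.4492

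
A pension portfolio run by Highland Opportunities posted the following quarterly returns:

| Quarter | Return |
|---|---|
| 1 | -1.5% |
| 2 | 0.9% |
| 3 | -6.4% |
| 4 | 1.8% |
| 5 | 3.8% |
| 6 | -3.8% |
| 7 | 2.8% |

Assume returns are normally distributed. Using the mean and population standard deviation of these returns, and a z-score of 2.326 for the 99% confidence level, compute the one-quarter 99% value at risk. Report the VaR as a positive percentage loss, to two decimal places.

8.36

Mean return μ = -2.40 / 7 = -0.3429%
Population std dev = √[83.1571 / 7] = 3.4467%
VaR = −(μ − z·σ) = −(-0.3429 − 2.326 × 3.4467) = −(-8.3599) = 8.3599%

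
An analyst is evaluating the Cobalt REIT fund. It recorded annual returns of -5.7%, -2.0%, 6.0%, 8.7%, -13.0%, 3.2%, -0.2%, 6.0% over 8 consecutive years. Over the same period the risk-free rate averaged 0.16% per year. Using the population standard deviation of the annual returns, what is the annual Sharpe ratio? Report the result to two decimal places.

0.03

μ = (-5.7 − 2 + 6 + 8.7 − 13 + 3.2 − 0.2 + 6) / 8 = 3.00 / 8 = 0.3750%
Σ(r − μ)² = 362.3350; population σ = √(362.3350/8) = 6.7299%
Sharpe = (μ − rf) / σ = (0.3750 − 0.16) / 6.7299 = 0.2150 / 6.7299 = 0.0319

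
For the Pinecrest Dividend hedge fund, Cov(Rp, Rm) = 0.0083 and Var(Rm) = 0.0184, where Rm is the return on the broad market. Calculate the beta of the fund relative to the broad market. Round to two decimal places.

β = Cov(Rp, Rm) / Var(Rm) = 0.0083 / 0.0184 = 0.4511

0.45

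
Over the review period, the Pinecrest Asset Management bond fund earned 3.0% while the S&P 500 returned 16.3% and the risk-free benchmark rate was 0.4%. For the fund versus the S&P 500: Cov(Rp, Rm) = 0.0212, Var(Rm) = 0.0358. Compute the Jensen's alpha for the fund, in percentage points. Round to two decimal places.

-6.82

β = Cov / Var = 0.0212 / 0.0358 = 0.5922
E[R] = Rf + β(Rm − Rf) = 0.4% + 0.5922 × (16.3% − 0.4%) = 9.8160%
α = Rp − E[R] = 3.0% − 9.8160% = -6.8160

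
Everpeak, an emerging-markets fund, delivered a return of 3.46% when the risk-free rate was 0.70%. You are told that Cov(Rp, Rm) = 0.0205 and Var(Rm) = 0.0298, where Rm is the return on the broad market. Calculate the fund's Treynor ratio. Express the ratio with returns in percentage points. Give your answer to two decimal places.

β = Cov / Var = 0.0205 / 0.0298 = 0.6879
Treynor = (Rp − Rf) / β = (3.46% − 0.70%) / 0.6879 = 2.76 / 0.6879 = 4.0122

4.01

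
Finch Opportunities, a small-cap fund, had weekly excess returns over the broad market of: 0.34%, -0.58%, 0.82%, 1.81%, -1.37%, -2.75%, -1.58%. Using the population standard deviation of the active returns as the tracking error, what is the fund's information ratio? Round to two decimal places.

-0.33

μ = (0.34 − 0.58 + 0.82 + 1.81 − 1.37 − 2.75 − 1.58) / 7 = -0.4729%
Population std dev = √[14.7711 / 7] = 1.4526%
IR = μ / tracking error = -0.4729 / 1.4526 = -0.3256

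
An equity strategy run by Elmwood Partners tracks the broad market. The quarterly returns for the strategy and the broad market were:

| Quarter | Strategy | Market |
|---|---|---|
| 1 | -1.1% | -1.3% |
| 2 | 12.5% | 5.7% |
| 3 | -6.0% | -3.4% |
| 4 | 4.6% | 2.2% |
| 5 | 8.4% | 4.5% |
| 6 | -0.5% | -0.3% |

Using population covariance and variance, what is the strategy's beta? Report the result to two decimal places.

r̄p = 2.9833%,  r̄m = 1.2333%
Cov = Σ(rp − r̄p)(rm − r̄m) / 6 = 19.8456
Var(rm) = Σ(rm − r̄m)² / 6 = 10.2989
β = Cov / Var = 19.8456 / 10.2989 = 1.9270

1.93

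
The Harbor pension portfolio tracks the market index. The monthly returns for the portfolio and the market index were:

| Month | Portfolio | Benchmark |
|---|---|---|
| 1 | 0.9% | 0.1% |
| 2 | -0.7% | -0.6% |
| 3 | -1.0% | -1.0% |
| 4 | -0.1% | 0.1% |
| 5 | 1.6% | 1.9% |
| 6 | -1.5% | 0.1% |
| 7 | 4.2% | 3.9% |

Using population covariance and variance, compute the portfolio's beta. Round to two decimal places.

r̄p = 0.4857%,  r̄m = 0.6429%
Cov = Σ(rp − r̄p)(rm − r̄m) / 7 = 2.6549
Var(rm) = Σ(rm − r̄m)² / 7 = 2.4739
β = Cov / Var = 2.6549 / 2.4739 = 1.0732

1.07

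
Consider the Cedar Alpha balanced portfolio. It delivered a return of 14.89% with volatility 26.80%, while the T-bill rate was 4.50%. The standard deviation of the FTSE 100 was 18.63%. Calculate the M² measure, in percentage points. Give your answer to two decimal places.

Sharpe = (Rp − Rf) / σp = (14.89% − 4.50%) / 26.80% = 0.3877
M² = Rf + Sharpe × σm = 4.50% + 0.3877 × 18.63% = 11.7229%

11.72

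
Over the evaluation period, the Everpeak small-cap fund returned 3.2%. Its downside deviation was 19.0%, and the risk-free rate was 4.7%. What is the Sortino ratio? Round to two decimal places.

Sortino = (Rp − Rf) / σd = (3.2% − 4.7%) / 19.0% = -1.50% / 19.0% = -0.0789

-0.08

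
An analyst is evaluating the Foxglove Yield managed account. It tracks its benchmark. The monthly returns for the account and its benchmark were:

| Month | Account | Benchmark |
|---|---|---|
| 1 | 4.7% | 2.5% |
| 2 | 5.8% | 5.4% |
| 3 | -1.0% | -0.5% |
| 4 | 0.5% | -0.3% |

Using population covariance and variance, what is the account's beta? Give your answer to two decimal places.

1.11

r̄p = 2.5000%,  r̄m = 1.7750%
Cov = Σ(rp − r̄p)(rm − r̄m) / 4 = 6.4175
Var(rm) = Σ(rm − r̄m)² / 4 = 5.7869
β = Cov / Var = 6.4175 / 5.7869 = 1.1090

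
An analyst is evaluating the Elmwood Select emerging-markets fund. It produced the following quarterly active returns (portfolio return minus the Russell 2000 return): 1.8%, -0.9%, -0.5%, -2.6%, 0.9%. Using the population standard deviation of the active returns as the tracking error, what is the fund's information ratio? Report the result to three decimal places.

μ = (1.8 − 0.9 − 0.5 − 2.6 + 0.9) / 5 = -0.2600%
Σ(r − μ)² = 11.5320; population σ = √(11.5320/5) = 1.5187%
IR = μ / tracking error = -0.2600 / 1.5187 = -0.1712

-0.171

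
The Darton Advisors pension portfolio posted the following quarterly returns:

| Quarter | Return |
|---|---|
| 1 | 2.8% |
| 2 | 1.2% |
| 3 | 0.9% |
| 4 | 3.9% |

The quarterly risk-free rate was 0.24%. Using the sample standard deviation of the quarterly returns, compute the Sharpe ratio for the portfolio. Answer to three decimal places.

1.393

Mean return r̄ = 8.80 / 4 = 2.2000%
Σ(r − r̄)² = 5.9400; sample σ = √(5.9400/3) = 1.4071%
Sharpe = (r̄ − rf) / σ = (2.2000 − 0.24) / 1.4071 = 1.9600 / 1.4071 = 1.3929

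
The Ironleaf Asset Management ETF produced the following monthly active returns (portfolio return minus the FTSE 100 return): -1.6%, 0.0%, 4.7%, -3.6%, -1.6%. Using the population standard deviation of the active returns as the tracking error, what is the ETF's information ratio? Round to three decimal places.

-0.150

r̄ = (-1.6 + 0 + 4.7 − 3.6 − 1.6) / 5 = -0.4200%
Σ(r − r̄)² = (-1.6 − (-0.4200))² + (0 − (-0.4200))² + … = 39.2880
σ = √[39.2880 / 5] = 2.8031%
IR = r̄ / tracking error = -0.4200 / 2.8031 = -0.1498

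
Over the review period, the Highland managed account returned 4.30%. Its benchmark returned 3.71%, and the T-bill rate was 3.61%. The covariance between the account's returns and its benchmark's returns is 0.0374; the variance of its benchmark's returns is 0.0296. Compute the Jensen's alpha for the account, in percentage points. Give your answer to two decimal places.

β = Cov / Var = 0.0374 / 0.0296 = 1.2635
E[R] = Rf + β(Rm − Rf) = 3.61% + 1.2635 × (3.71% − 3.61%) = 3.7364%
α = Rp − E[R] = 4.30% − 3.7364% = 0.5636

0.56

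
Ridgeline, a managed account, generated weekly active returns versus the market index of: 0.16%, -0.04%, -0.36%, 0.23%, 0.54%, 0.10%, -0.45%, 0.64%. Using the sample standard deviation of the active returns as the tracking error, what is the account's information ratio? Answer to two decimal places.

0.27

r̄ = (0.16 − 0.04 − 0.36 + 0.23 + 0.54 + 0.1 − 0.45 + 0.64) / 8 = 0.1025%
Σ(r − r̄)² = (0.16 − 0.1025)² + (-0.04 − 0.1025)² + (-0.36 − 0.1025)² + … = 1.0394
σ = √[1.0394 / 7] = 0.3853%
IR = r̄ / tracking error = 0.1025 / 0.3853 = 0.2660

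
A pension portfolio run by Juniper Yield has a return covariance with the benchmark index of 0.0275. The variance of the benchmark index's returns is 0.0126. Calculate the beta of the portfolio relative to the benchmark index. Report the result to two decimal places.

2.18

β = Cov(Rp, Rm) / Var(Rm) = 0.0275 / 0.0126 = 2.1825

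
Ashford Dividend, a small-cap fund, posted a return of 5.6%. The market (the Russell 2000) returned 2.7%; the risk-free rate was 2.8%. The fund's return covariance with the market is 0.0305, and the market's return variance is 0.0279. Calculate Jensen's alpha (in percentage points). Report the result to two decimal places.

β = Cov / Var = 0.0305 / 0.0279 = 1.0932
E[R] = Rf + β(Rm − Rf) = 2.8% + 1.0932 × (2.7% − 2.8%) = 2.6907%
α = Rp − E[R] = 5.6% − 2.6907% = 2.9093

2.91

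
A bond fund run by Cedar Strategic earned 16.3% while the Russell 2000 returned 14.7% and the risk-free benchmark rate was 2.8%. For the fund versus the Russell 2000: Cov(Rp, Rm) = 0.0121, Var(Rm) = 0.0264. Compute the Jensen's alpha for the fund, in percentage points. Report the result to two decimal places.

β = Cov / Var = 0.0121 / 0.0264 = 0.4583
E[R] = Rf + β(Rm − Rf) = 2.8% + 0.4583 × (14.7% − 2.8%) = 8.2538%
α = Rp − E[R] = 16.3% − 8.2538% = 8.0462

8.05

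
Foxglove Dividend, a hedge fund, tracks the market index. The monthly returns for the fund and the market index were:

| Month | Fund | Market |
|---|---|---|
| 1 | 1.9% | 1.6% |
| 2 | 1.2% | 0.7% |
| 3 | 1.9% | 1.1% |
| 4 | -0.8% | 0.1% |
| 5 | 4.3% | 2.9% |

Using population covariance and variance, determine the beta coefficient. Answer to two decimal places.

r̄p = 1.7000%,  r̄m = 1.2800%
Cov = Σ(rp − r̄p)(rm − r̄m) / 5 = 1.4960
Var(rm) = Σ(rm − r̄m)² / 5 = 0.8976
β = Cov / Var = 1.4960 / 0.8976 = 1.6667

1.67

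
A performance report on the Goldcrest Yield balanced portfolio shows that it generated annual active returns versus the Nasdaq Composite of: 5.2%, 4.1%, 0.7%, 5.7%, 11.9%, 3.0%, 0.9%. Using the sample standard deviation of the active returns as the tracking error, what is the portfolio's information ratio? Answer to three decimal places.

Mean return r̄ = 31.50 / 7 = 4.5000%
Sample σ = √[Σ(r − r̄)² / 6] = √[86.5000 / 6] = √14.4167 = 3.7969%
IR = r̄ / tracking error = 4.5000 / 3.7969 = 1.1852

1.185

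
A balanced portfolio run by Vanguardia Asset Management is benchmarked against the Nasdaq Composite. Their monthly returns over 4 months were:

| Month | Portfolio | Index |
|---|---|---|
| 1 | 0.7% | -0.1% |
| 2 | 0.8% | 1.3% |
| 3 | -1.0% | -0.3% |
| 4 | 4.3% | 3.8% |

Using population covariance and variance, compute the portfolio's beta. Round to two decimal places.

r̄p = 1.2000%,  r̄m = 1.1750%
Cov = Σ(rp − r̄p)(rm − r̄m) / 4 = 2.9925
Var(rm) = Σ(rm − r̄m)² / 4 = 2.6769
β = Cov / Var = 2.9925 / 2.6769 = 1.1179

1.12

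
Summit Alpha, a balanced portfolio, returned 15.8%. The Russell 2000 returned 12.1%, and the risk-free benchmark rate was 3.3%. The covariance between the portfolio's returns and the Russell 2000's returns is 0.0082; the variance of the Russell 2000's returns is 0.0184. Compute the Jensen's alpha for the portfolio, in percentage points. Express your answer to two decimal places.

β = Cov / Var = 0.0082 / 0.0184 = 0.4457
E[R] = Rf + β(Rm − Rf) = 3.3% + 0.4457 × (12.1% − 3.3%) = 7.2222%
α = Rp − E[R] = 15.8% − 7.2222% = 8.5778

8.58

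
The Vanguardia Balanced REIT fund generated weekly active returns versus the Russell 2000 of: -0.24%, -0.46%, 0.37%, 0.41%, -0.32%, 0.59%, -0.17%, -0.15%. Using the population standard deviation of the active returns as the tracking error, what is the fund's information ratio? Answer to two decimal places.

0.01

r̄ = (-0.24 − 0.46 + 0.37 + 0.41 − 0.32 + 0.59 − 0.17 − 0.15) / 8 = 0.030 / 8 = 0.0038%
Σ(r − r̄)² = 1.0760; population σ = √(1.0760/8) = 0.3667%
IR = r̄ / tracking error = 0.0038 / 0.3667 = 0.0104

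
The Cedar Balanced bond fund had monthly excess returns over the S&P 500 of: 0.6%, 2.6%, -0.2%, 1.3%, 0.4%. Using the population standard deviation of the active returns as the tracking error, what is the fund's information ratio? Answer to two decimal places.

Mean return r̄ = 4.70 / 5 = 0.9400%
Σ(r − r̄)² = 4.5920; population σ = √(4.5920/5) = 0.9583%
IR = r̄ / tracking error = 0.9400 / 0.9583 = 0.9809

0.98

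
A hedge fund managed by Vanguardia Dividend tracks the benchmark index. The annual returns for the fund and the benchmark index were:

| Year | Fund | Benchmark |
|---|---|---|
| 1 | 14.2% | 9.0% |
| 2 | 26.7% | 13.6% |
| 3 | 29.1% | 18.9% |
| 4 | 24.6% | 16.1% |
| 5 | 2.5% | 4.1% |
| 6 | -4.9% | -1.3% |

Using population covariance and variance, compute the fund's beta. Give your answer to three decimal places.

r̄p = 15.3667%,  r̄m = 10.0667%
Cov = Σ(rp − r̄p)(rm − r̄m) / 6 = 87.5739
Var(rm) = Σ(rm − r̄m)² / 6 = 48.8089
β = Cov / Var = 87.5739 / 48.8089 = 1.7942

1.794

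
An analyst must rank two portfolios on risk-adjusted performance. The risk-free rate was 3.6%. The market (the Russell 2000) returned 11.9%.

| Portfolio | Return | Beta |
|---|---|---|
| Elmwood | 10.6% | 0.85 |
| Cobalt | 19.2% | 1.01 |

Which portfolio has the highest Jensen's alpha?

Elmwood: α = 10.6% − [3.6% + 0.85 × (11.9% − 3.6%)] = -0.055
Cobalt: α = 19.2% − [3.6% + 1.01 × (11.9% − 3.6%)] = 7.217
Highest: Cobalt (7.217).

Cobalt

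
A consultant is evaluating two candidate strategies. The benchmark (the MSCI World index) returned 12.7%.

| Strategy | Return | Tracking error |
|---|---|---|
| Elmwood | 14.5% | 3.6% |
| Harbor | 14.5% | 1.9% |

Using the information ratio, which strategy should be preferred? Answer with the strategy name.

Elmwood: IR = (14.5% − 12.7%) / 3.6% = 0.500
Harbor: IR = (14.5% − 12.7%) / 1.9% = 0.947
Highest: Harbor (0.947).

Harbor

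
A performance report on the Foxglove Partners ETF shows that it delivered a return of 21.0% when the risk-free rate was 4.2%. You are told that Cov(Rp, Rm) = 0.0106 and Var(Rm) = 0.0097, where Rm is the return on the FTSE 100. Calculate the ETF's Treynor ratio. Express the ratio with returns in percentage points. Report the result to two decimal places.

15.37

β = Cov / Var = 0.0106 / 0.0097 = 1.0928
Treynor = (Rp − Rf) / β = (21.0% − 4.2%) / 1.0928 = 16.80 / 1.0928 = 15.3734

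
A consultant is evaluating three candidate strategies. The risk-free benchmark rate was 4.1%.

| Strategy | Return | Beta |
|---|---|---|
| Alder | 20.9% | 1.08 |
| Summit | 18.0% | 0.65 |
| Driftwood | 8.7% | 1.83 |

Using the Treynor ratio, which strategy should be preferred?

Summit

Alder: Treynor = (20.9% − 4.1%) / 1.08 = 15.556
Summit: Treynor = (18.0% − 4.1%) / 0.65 = 21.385
Driftwood: Treynor = (8.7% − 4.1%) / 1.83 = 2.514
Highest: Summit (21.385).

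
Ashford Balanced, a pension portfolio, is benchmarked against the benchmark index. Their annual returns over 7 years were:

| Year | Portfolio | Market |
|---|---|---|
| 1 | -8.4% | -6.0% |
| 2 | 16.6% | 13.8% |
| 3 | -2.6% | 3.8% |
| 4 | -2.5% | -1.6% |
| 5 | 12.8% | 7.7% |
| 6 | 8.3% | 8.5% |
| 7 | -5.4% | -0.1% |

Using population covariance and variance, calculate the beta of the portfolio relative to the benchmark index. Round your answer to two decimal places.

1.34

r̄p = 2.6857%,  r̄m = 3.7286%
Cov = Σ(rp − r̄p)(rm − r̄m) / 7 = 53.3076
Var(rm) = Σ(rm − r̄m)² / 7 = 39.6678
β = Cov / Var = 53.3076 / 39.6678 = 1.3439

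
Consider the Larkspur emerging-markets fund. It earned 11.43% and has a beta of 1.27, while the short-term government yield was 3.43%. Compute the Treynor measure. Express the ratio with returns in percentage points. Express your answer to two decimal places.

6.30

Treynor = (Rp − Rf) / β = (11.43% − 3.43%) / 1.27 = 8.00 / 1.27 = 6.2992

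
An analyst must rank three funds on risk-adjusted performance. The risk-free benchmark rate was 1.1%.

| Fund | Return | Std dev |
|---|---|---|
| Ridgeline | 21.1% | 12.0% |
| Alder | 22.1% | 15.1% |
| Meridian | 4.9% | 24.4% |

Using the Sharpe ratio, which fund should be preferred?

Ridgeline

Ridgeline: Sharpe ratio = (21.1% − 1.1%) / 12.0% = 1.667
Alder: Sharpe ratio = (22.1% − 1.1%) / 15.1% = 1.391
Meridian: Sharpe ratio = (4.9% − 1.1%) / 24.4% = 0.156
Highest: Ridgeline (1.667).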